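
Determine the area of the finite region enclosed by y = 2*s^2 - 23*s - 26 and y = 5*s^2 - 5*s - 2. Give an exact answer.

4

Set the curves equal: 2*s^2 - 23*s - 26 = 5*s^2 - 5*s - 2, so -3*s^2 - 18*s - 24 = 0, which factors as -3*(s + 2)*(s + 4) = 0. The curves meet at s = -4, -2.
On [-4, -2], y = 2*s^2 - 23*s - 26 is on top; that piece has area ∫[-4,-2] (-3*s^2 - 18*s - 24) ds = 4.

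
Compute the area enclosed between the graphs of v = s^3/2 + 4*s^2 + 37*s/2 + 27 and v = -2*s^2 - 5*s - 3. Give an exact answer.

1/4

Set the curves equal: s^3/2 + 4*s^2 + 37*s/2 + 27 = -2*s^2 - 5*s - 3, so s^3/2 + 6*s^2 + 47*s/2 + 30 = 0, which factors as (s + 3)*(s + 4)*(s + 5)/2 = 0. The curves meet at s = -5, -4, -3.
On [-5, -4], v = s^3/2 + 4*s^2 + 37*s/2 + 27 is on top; that piece has area ∫[-5,-4] (s^3/2 + 6*s^2 + 47*s/2 + 30) ds = 1/8.
On [-4, -3], v = -2*s^2 - 5*s - 3 is on top; that piece has area ∫[-4,-3] (-(s^3/2 + 6*s^2 + 47*s/2 + 30)) ds = 1/8.
Total enclosed area = 1/8 + 1/8 = 1/4.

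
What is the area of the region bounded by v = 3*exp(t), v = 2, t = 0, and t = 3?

On [0, 3], (3*exp(t)) - (2) = 3*exp(t) - 2 is ≥ 0 throughout, so the area is a single integral of |3*exp(t) - 2|.
∫[0,3] (3*exp(t) - 2) dt = -9 + 3*exp(3).

-9 + 3*exp(3)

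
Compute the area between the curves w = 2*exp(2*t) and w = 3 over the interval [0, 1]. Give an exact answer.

The difference (2*exp(2*t)) - (3) = 2*exp(2*t) - 3 changes sign at t = -log(2)/2 + log(3)/2 inside [0, 1], so split the integral there.
∫[0,-log(2)/2 + log(3)/2] (2*exp(2*t) - 3) dt = log(2*sqrt(6)/9) + 1/2; the area of that piece is -1/2 + log(3*sqrt(6)/4).
∫[-log(2)/2 + log(3)/2,1] (2*exp(2*t) - 3) dt = -9/2 - 3*log(2)/2 + 3*log(3)/2 + exp(2).
Total area = (-1/2 + log(3*sqrt(6)/4)) + (-9/2 - 3*log(2)/2 + 3*log(3)/2 + exp(2)) = -5 - 7*log(2)/2 + log(6)/2 + 5*log(3)/2 + exp(2).

-5 - 7*log(2)/2 + log(6)/2 + 5*log(3)/2 + exp(2)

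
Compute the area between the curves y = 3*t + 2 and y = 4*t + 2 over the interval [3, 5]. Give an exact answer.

8

On [3, 5], (3*t + 2) - (4*t + 2) = -t is ≤ 0 throughout, so the area is a single integral of |-t|.
∫[3,5] (-t) dt = -8; the area of that piece is 8.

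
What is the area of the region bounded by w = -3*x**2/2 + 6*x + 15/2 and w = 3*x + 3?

Set the curves equal: -3*x**2/2 + 6*x + 15/2 = 3*x + 3, so -3*x**2/2 + 3*x + 9/2 = 0, which factors as -3*(x - 3)*(x + 1)/2 = 0. The curves meet at x = -1, 3.
On [-1, 3], w = -3*x**2/2 + 6*x + 15/2 is on top; that piece has area ∫[-1,3] (-3*x**2/2 + 3*x + 9/2) dx = 16.

16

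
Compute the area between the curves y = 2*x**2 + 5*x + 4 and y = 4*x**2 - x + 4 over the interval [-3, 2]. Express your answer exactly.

The difference (2*x**2 + 5*x + 4) - (4*x**2 - x + 4) = -2*x**2 + 6*x changes sign at x = 0 inside [-3, 2], so split the integral there.
∫[-3,0] (-2*x**2 + 6*x) dx = -45; the area of that piece is 45.
∫[0,2] (-2*x**2 + 6*x) dx = 20/3.
Total area = 45 + 20/3 = 155/3.

155/3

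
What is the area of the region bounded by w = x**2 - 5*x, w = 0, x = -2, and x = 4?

94/3

The difference (x**2 - 5*x) - (0) = x**2 - 5*x changes sign at x = 0 inside [-2, 4], so split the integral there.
∫[-2,0] (x**2 - 5*x) dx = 38/3.
∫[0,4] (x**2 - 5*x) dx = -56/3; the area of that piece is 56/3.
Total area = 38/3 + 56/3 = 94/3.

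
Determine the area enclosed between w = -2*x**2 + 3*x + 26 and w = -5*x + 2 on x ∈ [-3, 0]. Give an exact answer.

The difference (-2*x**2 + 3*x + 26) - (-5*x + 2) = -2*x**2 + 8*x + 24 changes sign at x = -2 inside [-3, 0], so split the integral there.
∫[-3,-2] (-2*x**2 + 8*x + 24) dx = -26/3; the area of that piece is 26/3.
∫[-2,0] (-2*x**2 + 8*x + 24) dx = 80/3.
Total area = 26/3 + 80/3 = 106/3.

106/3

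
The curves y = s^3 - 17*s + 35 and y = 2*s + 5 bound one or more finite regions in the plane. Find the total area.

517/2

Set the curves equal: s^3 - 17*s + 35 = 2*s + 5, so s^3 - 19*s + 30 = 0, which factors as (s - 3)*(s - 2)*(s + 5) = 0. The curves meet at s = -5, 2, 3.
On [-5, 2], y = s^3 - 17*s + 35 is on top; that piece has area ∫[-5,2] (s^3 - 19*s + 30) ds = 1029/4.
On [2, 3], y = 2*s + 5 is on top; that piece has area ∫[2,3] (-(s^3 - 19*s + 30)) ds = 5/4.
Total enclosed area = 1029/4 + 5/4 = 517/2.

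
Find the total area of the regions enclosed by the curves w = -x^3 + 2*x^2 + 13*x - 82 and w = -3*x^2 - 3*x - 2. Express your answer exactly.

5137/12

Set the curves equal: -x^3 + 2*x^2 + 13*x - 82 = -3*x^2 - 3*x - 2, so -x^3 + 5*x^2 + 16*x - 80 = 0, which factors as -(x - 5)*(x - 4)*(x + 4) = 0. The curves meet at x = -4, 4, 5.
On [-4, 4], w = -3*x^2 - 3*x - 2 is on top; that piece has area ∫[-4,4] (-(-x^3 + 5*x^2 + 16*x - 80)) dx = 1280/3.
On [4, 5], w = -x^3 + 2*x^2 + 13*x - 82 is on top; that piece has area ∫[4,5] (-x^3 + 5*x^2 + 16*x - 80) dx = 17/12.
Total enclosed area = 1280/3 + 17/12 = 5137/12.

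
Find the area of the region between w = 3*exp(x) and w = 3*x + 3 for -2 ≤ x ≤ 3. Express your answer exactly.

-45/2 - 3*exp(-2) + 3*exp(3)

On [-2, 3], (3*exp(x)) - (3*x + 3) = -3*x + 3*exp(x) - 3 is ≥ 0 throughout, so the area is a single integral of |-3*x + 3*exp(x) - 3|.
∫[-2,3] (-3*x + 3*exp(x) - 3) dx = -45/2 - 3*exp(-2) + 3*exp(3).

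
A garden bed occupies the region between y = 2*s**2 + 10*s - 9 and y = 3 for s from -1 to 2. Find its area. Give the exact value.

91/3

The difference (2*s**2 + 10*s - 9) - (3) = 2*s**2 + 10*s - 12 changes sign at s = 1 inside [-1, 2], so split the integral there.
∫[-1,1] (2*s**2 + 10*s - 12) ds = -68/3; the area of that piece is 68/3.
∫[1,2] (2*s**2 + 10*s - 12) ds = 23/3.
Total area = 68/3 + 23/3 = 91/3.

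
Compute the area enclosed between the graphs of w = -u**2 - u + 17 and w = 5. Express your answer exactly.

Set the curves equal: -u**2 - u + 17 = 5, so -u**2 - u + 12 = 0, which factors as -(u - 3)*(u + 4) = 0. The curves meet at u = -4, 3.
On [-4, 3], w = -u**2 - u + 17 is on top; that piece has area ∫[-4,3] (-u**2 - u + 12) du = 343/6.

343/6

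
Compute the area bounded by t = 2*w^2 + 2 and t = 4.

Both boundary curves give t as a function of w, so integrate with respect to w. Setting them equal: 2*w^2 - 2 = 0, i.e. 2*(w - 1)*(w + 1) = 0, so they meet at w = -1, 1.
For w in [-1, 1], t = 2*w^2 + 2 is on the left; area = ∫[-1,1] (-(2*w^2 - 2)) dw = 8/3.

8/3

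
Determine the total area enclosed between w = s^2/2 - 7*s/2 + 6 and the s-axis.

1/12

The curve meets the s-axis where s^2/2 - 7*s/2 + 6 = 0, i.e. (s - 4)*(s - 3)/2 = 0, at s = 3, 4.
On [3, 4] the curve lies below the axis; ∫[3,4] (s^2/2 - 7*s/2 + 6) ds = -1/12, giving area 1/12.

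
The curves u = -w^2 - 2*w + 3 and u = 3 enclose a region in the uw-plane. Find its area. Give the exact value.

Both boundary curves give u as a function of w, so integrate with respect to w. Setting them equal: -w^2 - 2*w = 0, i.e. -w*(w + 2) = 0, so they meet at w = -2, 0.
For w in [-2, 0], u = -w^2 - 2*w + 3 is on the right; area = ∫[-2,0] (-w^2 - 2*w) dw = 4/3.

4/3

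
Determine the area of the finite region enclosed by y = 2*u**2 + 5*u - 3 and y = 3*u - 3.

1/3

Set the curves equal: 2*u**2 + 5*u - 3 = 3*u - 3, so 2*u**2 + 2*u = 0, which factors as 2*u*(u + 1) = 0. The curves meet at u = -1, 0.
On [-1, 0], y = 3*u - 3 is on top; that piece has area ∫[-1,0] (-(2*u**2 + 2*u)) du = 1/3.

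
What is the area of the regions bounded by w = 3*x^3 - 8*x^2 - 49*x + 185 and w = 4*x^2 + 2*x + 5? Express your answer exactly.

3901/4

Set the curves equal: 3*x^3 - 8*x^2 - 49*x + 185 = 4*x^2 + 2*x + 5, so 3*x^3 - 12*x^2 - 51*x + 180 = 0, which factors as 3*(x - 5)*(x - 3)*(x + 4) = 0. The curves meet at x = -4, 3, 5.
On [-4, 3], w = 3*x^3 - 8*x^2 - 49*x + 185 is on top; that piece has area ∫[-4,3] (3*x^3 - 12*x^2 - 51*x + 180) dx = 3773/4.
On [3, 5], w = 4*x^2 + 2*x + 5 is on top; that piece has area ∫[3,5] (-(3*x^3 - 12*x^2 - 51*x + 180)) dx = 32.
Total enclosed area = 3773/4 + 32 = 3901/4.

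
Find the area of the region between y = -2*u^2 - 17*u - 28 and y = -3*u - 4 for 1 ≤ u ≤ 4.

219

On [1, 4], (-2*u^2 - 17*u - 28) - (-3*u - 4) = -2*u^2 - 14*u - 24 is ≤ 0 throughout, so the area is a single integral of |-2*u^2 - 14*u - 24|.
∫[1,4] (-2*u^2 - 14*u - 24) du = -219; the area of that piece is 219.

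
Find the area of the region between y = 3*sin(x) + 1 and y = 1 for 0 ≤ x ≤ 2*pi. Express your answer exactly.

The difference (3*sin(x) + 1) - (1) = 3*sin(x) changes sign at x = pi inside [0, 2*pi], so split the integral there.
∫[0,pi] (3*sin(x)) dx = 6.
∫[pi,2*pi] (3*sin(x)) dx = -6; the area of that piece is 6.
Total area = 6 + 6 = 12.

12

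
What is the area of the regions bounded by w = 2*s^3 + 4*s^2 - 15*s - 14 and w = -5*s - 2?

253/6

Set the curves equal: 2*s^3 + 4*s^2 - 15*s - 14 = -5*s - 2, so 2*s^3 + 4*s^2 - 10*s - 12 = 0, which factors as 2*(s - 2)*(s + 1)*(s + 3) = 0. The curves meet at s = -3, -1, 2.
On [-3, -1], w = 2*s^3 + 4*s^2 - 15*s - 14 is on top; that piece has area ∫[-3,-1] (2*s^3 + 4*s^2 - 10*s - 12) ds = 32/3.
On [-1, 2], w = -5*s - 2 is on top; that piece has area ∫[-1,2] (-(2*s^3 + 4*s^2 - 10*s - 12)) ds = 63/2.
Total enclosed area = 32/3 + 63/2 = 253/6.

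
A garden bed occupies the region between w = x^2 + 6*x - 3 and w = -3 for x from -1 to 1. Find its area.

6

The difference (x^2 + 6*x - 3) - (-3) = x^2 + 6*x changes sign at x = 0 inside [-1, 1], so split the integral there.
∫[-1,0] (x^2 + 6*x) dx = -8/3; the area of that piece is 8/3.
∫[0,1] (x^2 + 6*x) dx = 10/3.
Total area = 8/3 + 10/3 = 6.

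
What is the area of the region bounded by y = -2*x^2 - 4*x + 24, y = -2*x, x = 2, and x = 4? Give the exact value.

14

The difference (-2*x^2 - 4*x + 24) - (-2*x) = -2*x^2 - 2*x + 24 changes sign at x = 3 inside [2, 4], so split the integral there.
∫[2,3] (-2*x^2 - 2*x + 24) dx = 19/3.
∫[3,4] (-2*x^2 - 2*x + 24) dx = -23/3; the area of that piece is 23/3.
Total area = 19/3 + 23/3 = 14.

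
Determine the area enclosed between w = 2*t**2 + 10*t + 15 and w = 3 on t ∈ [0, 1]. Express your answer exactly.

53/3

On [0, 1], (2*t**2 + 10*t + 15) - (3) = 2*t**2 + 10*t + 12 is ≥ 0 throughout, so the area is a single integral of |2*t**2 + 10*t + 12|.
∫[0,1] (2*t**2 + 10*t + 12) dt = 53/3.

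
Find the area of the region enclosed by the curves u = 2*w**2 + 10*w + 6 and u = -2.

Both boundary curves give u as a function of w, so integrate with respect to w. Setting them equal: 2*w**2 + 10*w + 8 = 0, i.e. 2*(w + 1)*(w + 4) = 0, so they meet at w = -4, -1.
For w in [-4, -1], u = 2*w**2 + 10*w + 6 is on the left; area = ∫[-4,-1] (-(2*w**2 + 10*w + 8)) dw = 9.

9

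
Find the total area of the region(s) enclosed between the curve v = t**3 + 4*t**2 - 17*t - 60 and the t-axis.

3901/12

The curve meets the t-axis where t**3 + 4*t**2 - 17*t - 60 = 0, i.e. (t - 4)*(t + 3)*(t + 5) = 0, at t = -5, -3, 4.
On [-5, -3] the curve lies above the axis; ∫[-5,-3] (t**3 + 4*t**2 - 17*t - 60) dt = 32/3, giving area 32/3.
On [-3, 4] the curve lies below the axis; ∫[-3,4] (t**3 + 4*t**2 - 17*t - 60) dt = -3773/12, giving area 3773/12.
Total area = 32/3 + 3773/12 = 3901/12.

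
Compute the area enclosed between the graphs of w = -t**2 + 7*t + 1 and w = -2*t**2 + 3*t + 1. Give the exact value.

32/3

Set the curves equal: -t**2 + 7*t + 1 = -2*t**2 + 3*t + 1, so t**2 + 4*t = 0, which factors as t*(t + 4) = 0. The curves meet at t = -4, 0.
On [-4, 0], w = -2*t**2 + 3*t + 1 is on top; that piece has area ∫[-4,0] (-(t**2 + 4*t)) dt = 32/3.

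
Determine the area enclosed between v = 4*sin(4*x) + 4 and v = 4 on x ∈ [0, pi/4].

On [0, pi/4], (4*sin(4*x) + 4) - (4) = 4*sin(4*x) is ≥ 0 throughout, so the area is a single integral of |4*sin(4*x)|.
∫[0,pi/4] (4*sin(4*x)) dx = 2.

2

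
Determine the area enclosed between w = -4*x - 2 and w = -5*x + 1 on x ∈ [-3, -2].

On [-3, -2], (-4*x - 2) - (-5*x + 1) = x - 3 is ≤ 0 throughout, so the area is a single integral of |x - 3|.
∫[-3,-2] (x - 3) dx = -11/2; the area of that piece is 11/2.

11/2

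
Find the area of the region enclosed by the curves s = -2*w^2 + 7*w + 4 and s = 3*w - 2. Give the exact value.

64/3

Both boundary curves give s as a function of w, so integrate with respect to w. Setting them equal: -2*w^2 + 4*w + 6 = 0, i.e. -2*(w - 3)*(w + 1) = 0, so they meet at w = -1, 3.
For w in [-1, 3], s = -2*w^2 + 7*w + 4 is on the right; area = ∫[-1,3] (-2*w^2 + 4*w + 6) dw = 64/3.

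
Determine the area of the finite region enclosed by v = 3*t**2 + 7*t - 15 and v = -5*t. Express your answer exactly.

108

Set the curves equal: 3*t**2 + 7*t - 15 = -5*t, so 3*t**2 + 12*t - 15 = 0, which factors as 3*(t - 1)*(t + 5) = 0. The curves meet at t = -5, 1.
On [-5, 1], v = -5*t is on top; that piece has area ∫[-5,1] (-(3*t**2 + 12*t - 15)) dt = 108.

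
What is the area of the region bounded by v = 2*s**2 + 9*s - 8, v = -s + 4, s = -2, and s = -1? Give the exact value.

On [-2, -1], (2*s**2 + 9*s - 8) - (-s + 4) = 2*s**2 + 10*s - 12 is ≤ 0 throughout, so the area is a single integral of |2*s**2 + 10*s - 12|.
∫[-2,-1] (2*s**2 + 10*s - 12) ds = -67/3; the area of that piece is 67/3.

67/3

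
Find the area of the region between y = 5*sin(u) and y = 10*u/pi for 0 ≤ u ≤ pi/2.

5 - 5*pi/4

On [0, pi/2], (5*sin(u)) - (10*u/pi) = -10*u/pi + 5*sin(u) is ≥ 0 throughout, so the area is a single integral of |-10*u/pi + 5*sin(u)|.
∫[0,pi/2] (-10*u/pi + 5*sin(u)) du = 5 - 5*pi/4.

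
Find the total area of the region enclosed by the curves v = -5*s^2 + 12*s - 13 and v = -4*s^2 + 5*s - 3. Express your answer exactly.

Set the curves equal: -5*s^2 + 12*s - 13 = -4*s^2 + 5*s - 3, so -s^2 + 7*s - 10 = 0, which factors as -(s - 5)*(s - 2) = 0. The curves meet at s = 2, 5.
On [2, 5], v = -5*s^2 + 12*s - 13 is on top; that piece has area ∫[2,5] (-s^2 + 7*s - 10) ds = 9/2.

9/2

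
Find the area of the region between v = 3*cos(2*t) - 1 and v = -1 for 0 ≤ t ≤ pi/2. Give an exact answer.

The difference (3*cos(2*t) - 1) - (-1) = 3*cos(2*t) changes sign at t = pi/4 inside [0, pi/2], so split the integral there.
∫[0,pi/4] (3*cos(2*t)) dt = 3/2.
∫[pi/4,pi/2] (3*cos(2*t)) dt = -3/2; the area of that piece is 3/2.
Total area = 3/2 + 3/2 = 3.

3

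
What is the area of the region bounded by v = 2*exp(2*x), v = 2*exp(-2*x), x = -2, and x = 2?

-4 + 2*exp(-4) + 2*exp(4)

The difference (2*exp(2*x)) - (2*exp(-2*x)) = 2*exp(2*x) - 2*exp(-2*x) changes sign at x = 0 inside [-2, 2], so split the integral there.
∫[-2,0] (2*exp(2*x) - 2*exp(-2*x)) dx = -exp(4) - exp(-4) + 2; the area of that piece is -2 + exp(-4) + exp(4).
∫[0,2] (2*exp(2*x) - 2*exp(-2*x)) dx = -2 + exp(-4) + exp(4).
Total area = (-2 + exp(-4) + exp(4)) + (-2 + exp(-4) + exp(4)) = -4 + 2*exp(-4) + 2*exp(4).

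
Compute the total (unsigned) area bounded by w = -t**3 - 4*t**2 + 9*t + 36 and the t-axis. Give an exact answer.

1741/12

The curve meets the t-axis where -t**3 - 4*t**2 + 9*t + 36 = 0, i.e. -(t - 3)*(t + 3)*(t + 4) = 0, at t = -4, -3, 3.
On [-4, -3] the curve lies below the axis; ∫[-4,-3] (-t**3 - 4*t**2 + 9*t + 36) dt = -13/12, giving area 13/12.
On [-3, 3] the curve lies above the axis; ∫[-3,3] (-t**3 - 4*t**2 + 9*t + 36) dt = 144, giving area 144.
Total area = 13/12 + 144 = 1741/12.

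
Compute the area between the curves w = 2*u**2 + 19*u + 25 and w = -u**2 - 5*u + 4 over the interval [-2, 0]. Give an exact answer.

18

The difference (2*u**2 + 19*u + 25) - (-u**2 - 5*u + 4) = 3*u**2 + 24*u + 21 changes sign at u = -1 inside [-2, 0], so split the integral there.
∫[-2,-1] (3*u**2 + 24*u + 21) du = -8; the area of that piece is 8.
∫[-1,0] (3*u**2 + 24*u + 21) du = 10.
Total area = 8 + 10 = 18.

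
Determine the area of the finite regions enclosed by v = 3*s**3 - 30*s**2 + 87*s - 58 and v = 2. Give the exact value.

Set the curves equal: 3*s**3 - 30*s**2 + 87*s - 58 = 2, so 3*s**3 - 30*s**2 + 87*s - 60 = 0, which factors as 3*(s - 5)*(s - 4)*(s - 1) = 0. The curves meet at s = 1, 4, 5.
On [1, 4], v = 3*s**3 - 30*s**2 + 87*s - 58 is on top; that piece has area ∫[1,4] (3*s**3 - 30*s**2 + 87*s - 60) ds = 135/4.
On [4, 5], v = 2 is on top; that piece has area ∫[4,5] (-(3*s**3 - 30*s**2 + 87*s - 60)) ds = 7/4.
Total enclosed area = 135/4 + 7/4 = 71/2.

71/2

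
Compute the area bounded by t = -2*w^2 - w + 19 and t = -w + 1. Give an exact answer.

72

Both boundary curves give t as a function of w, so integrate with respect to w. Setting them equal: -2*w^2 + 18 = 0, i.e. -2*(w - 3)*(w + 3) = 0, so they meet at w = -3, 3.
For w in [-3, 3], t = -2*w^2 - w + 19 is on the right; area = ∫[-3,3] (-2*w^2 + 18) dw = 72.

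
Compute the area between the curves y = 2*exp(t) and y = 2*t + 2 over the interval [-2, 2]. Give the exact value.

-8 - 2*exp(-2) + 2*exp(2)

On [-2, 2], (2*exp(t)) - (2*t + 2) = -2*t + 2*exp(t) - 2 is ≥ 0 throughout, so the area is a single integral of |-2*t + 2*exp(t) - 2|.
∫[-2,2] (-2*t + 2*exp(t) - 2) dt = -8 - 2*exp(-2) + 2*exp(2).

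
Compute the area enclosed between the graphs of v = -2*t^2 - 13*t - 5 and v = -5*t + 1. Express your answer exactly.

Set the curves equal: -2*t^2 - 13*t - 5 = -5*t + 1, so -2*t^2 - 8*t - 6 = 0, which factors as -2*(t + 1)*(t + 3) = 0. The curves meet at t = -3, -1.
On [-3, -1], v = -2*t^2 - 13*t - 5 is on top; that piece has area ∫[-3,-1] (-2*t^2 - 8*t - 6) dt = 8/3.

8/3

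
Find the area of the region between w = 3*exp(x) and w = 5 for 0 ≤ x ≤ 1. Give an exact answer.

The difference (3*exp(x)) - (5) = 3*exp(x) - 5 changes sign at x = log(5/3) inside [0, 1], so split the integral there.
∫[0,log(5/3)] (3*exp(x) - 5) dx = log(243/3125) + 2; the area of that piece is -2 + log(3125/243).
∫[log(5/3),1] (3*exp(x) - 5) dx = -10 - 5*log(3) + 5*log(5) + 3*exp(1).
Total area = (-2 + log(3125/243)) + (-10 - 5*log(3) + 5*log(5) + 3*exp(1)) = -12 - 10*log(3) + 3*exp(1) + 10*log(5).

-12 - 10*log(3) + 3*exp(1) + 10*log(5)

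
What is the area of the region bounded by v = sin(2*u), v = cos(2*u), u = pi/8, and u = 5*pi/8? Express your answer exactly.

sqrt(2)

On [pi/8, 5*pi/8], (sin(2*u)) - (cos(2*u)) = sin(2*u) - cos(2*u) is ≥ 0 throughout, so the area is a single integral of |sin(2*u) - cos(2*u)|.
∫[pi/8,5*pi/8] (sin(2*u) - cos(2*u)) du = sqrt(2).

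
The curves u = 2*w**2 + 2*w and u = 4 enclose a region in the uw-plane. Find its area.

Both boundary curves give u as a function of w, so integrate with respect to w. Setting them equal: 2*w**2 + 2*w - 4 = 0, i.e. 2*(w - 1)*(w + 2) = 0, so they meet at w = -2, 1.
For w in [-2, 1], u = 2*w**2 + 2*w is on the left; area = ∫[-2,1] (-(2*w**2 + 2*w - 4)) dw = 9.

9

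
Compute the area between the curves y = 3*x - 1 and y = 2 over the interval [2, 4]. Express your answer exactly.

On [2, 4], (3*x - 1) - (2) = 3*x - 3 is ≥ 0 throughout, so the area is a single integral of |3*x - 3|.
∫[2,4] (3*x - 3) dx = 12.

12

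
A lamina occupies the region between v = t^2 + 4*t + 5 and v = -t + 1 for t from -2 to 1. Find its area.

The difference (t^2 + 4*t + 5) - (-t + 1) = t^2 + 5*t + 4 changes sign at t = -1 inside [-2, 1], so split the integral there.
∫[-2,-1] (t^2 + 5*t + 4) dt = -7/6; the area of that piece is 7/6.
∫[-1,1] (t^2 + 5*t + 4) dt = 26/3.
Total area = 7/6 + 26/3 = 59/6.

59/6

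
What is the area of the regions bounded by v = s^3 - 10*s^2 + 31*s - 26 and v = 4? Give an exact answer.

37/12

Set the curves equal: s^3 - 10*s^2 + 31*s - 26 = 4, so s^3 - 10*s^2 + 31*s - 30 = 0, which factors as (s - 5)*(s - 3)*(s - 2) = 0. The curves meet at s = 2, 3, 5.
On [2, 3], v = s^3 - 10*s^2 + 31*s - 26 is on top; that piece has area ∫[2,3] (s^3 - 10*s^2 + 31*s - 30) ds = 5/12.
On [3, 5], v = 4 is on top; that piece has area ∫[3,5] (-(s^3 - 10*s^2 + 31*s - 30)) ds = 8/3.
Total enclosed area = 5/12 + 8/3 = 37/12.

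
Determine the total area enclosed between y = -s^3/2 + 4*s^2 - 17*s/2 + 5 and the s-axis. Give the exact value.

The curve meets the s-axis where -s^3/2 + 4*s^2 - 17*s/2 + 5 = 0, i.e. -(s - 5)*(s - 2)*(s - 1)/2 = 0, at s = 1, 2, 5.
On [1, 2] the curve lies below the axis; ∫[1,2] (-s^3/2 + 4*s^2 - 17*s/2 + 5) ds = -7/24, giving area 7/24.
On [2, 5] the curve lies above the axis; ∫[2,5] (-s^3/2 + 4*s^2 - 17*s/2 + 5) ds = 45/8, giving area 45/8.
Total area = 7/24 + 45/8 = 71/12.

71/12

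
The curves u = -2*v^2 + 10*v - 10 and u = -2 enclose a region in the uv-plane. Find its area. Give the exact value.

Both boundary curves give u as a function of v, so integrate with respect to v. Setting them equal: -2*v^2 + 10*v - 8 = 0, i.e. -2*(v - 4)*(v - 1) = 0, so they meet at v = 1, 4.
For v in [1, 4], u = -2*v^2 + 10*v - 10 is on the right; area = ∫[1,4] (-2*v^2 + 10*v - 8) dv = 9.

9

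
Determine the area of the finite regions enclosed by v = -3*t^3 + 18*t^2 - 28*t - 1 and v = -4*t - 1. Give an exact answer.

24

Set the curves equal: -3*t^3 + 18*t^2 - 28*t - 1 = -4*t - 1, so -3*t^3 + 18*t^2 - 24*t = 0, which factors as -3*t*(t - 4)*(t - 2) = 0. The curves meet at t = 0, 2, 4.
On [0, 2], v = -4*t - 1 is on top; that piece has area ∫[0,2] (-(-3*t^3 + 18*t^2 - 24*t)) dt = 12.
On [2, 4], v = -3*t^3 + 18*t^2 - 28*t - 1 is on top; that piece has area ∫[2,4] (-3*t^3 + 18*t^2 - 24*t) dt = 12.
Total enclosed area = 12 + 12 = 24.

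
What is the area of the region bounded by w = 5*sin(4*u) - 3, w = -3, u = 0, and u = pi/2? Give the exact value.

5

The difference (5*sin(4*u) - 3) - (-3) = 5*sin(4*u) changes sign at u = pi/4 inside [0, pi/2], so split the integral there.
∫[0,pi/4] (5*sin(4*u)) du = 5/2.
∫[pi/4,pi/2] (5*sin(4*u)) du = -5/2; the area of that piece is 5/2.
Total area = 5/2 + 5/2 = 5.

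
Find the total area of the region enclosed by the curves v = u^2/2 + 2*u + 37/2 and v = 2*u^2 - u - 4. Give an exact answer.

Set the curves equal: u^2/2 + 2*u + 37/2 = 2*u^2 - u - 4, so -3*u^2/2 + 3*u + 45/2 = 0, which factors as -3*(u - 5)*(u + 3)/2 = 0. The curves meet at u = -3, 5.
On [-3, 5], v = u^2/2 + 2*u + 37/2 is on top; that piece has area ∫[-3,5] (-3*u^2/2 + 3*u + 45/2) du = 128.

128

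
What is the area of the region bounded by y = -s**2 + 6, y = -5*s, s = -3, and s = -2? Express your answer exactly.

77/6

On [-3, -2], (-s**2 + 6) - (-5*s) = -s**2 + 5*s + 6 is ≤ 0 throughout, so the area is a single integral of |-s**2 + 5*s + 6|.
∫[-3,-2] (-s**2 + 5*s + 6) ds = -77/6; the area of that piece is 77/6.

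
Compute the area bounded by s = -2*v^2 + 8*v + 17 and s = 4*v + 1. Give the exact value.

Both boundary curves give s as a function of v, so integrate with respect to v. Setting them equal: -2*v^2 + 4*v + 16 = 0, i.e. -2*(v - 4)*(v + 2) = 0, so they meet at v = -2, 4.
For v in [-2, 4], s = -2*v^2 + 8*v + 17 is on the right; area = ∫[-2,4] (-2*v^2 + 4*v + 16) dv = 72.

72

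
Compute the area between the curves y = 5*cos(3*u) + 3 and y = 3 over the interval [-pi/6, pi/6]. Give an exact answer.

On [-pi/6, pi/6], (5*cos(3*u) + 3) - (3) = 5*cos(3*u) is ≥ 0 throughout, so the area is a single integral of |5*cos(3*u)|.
∫[-pi/6,pi/6] (5*cos(3*u)) du = 10/3.

10/3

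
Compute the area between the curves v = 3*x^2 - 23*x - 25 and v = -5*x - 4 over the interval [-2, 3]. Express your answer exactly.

141

The difference (3*x^2 - 23*x - 25) - (-5*x - 4) = 3*x^2 - 18*x - 21 changes sign at x = -1 inside [-2, 3], so split the integral there.
∫[-2,-1] (3*x^2 - 18*x - 21) dx = 13.
∫[-1,3] (3*x^2 - 18*x - 21) dx = -128; the area of that piece is 128.
Total area = 13 + 128 = 141.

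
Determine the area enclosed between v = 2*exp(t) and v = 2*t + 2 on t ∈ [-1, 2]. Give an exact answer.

On [-1, 2], (2*exp(t)) - (2*t + 2) = -2*t + 2*exp(t) - 2 is ≥ 0 throughout, so the area is a single integral of |-2*t + 2*exp(t) - 2|.
∫[-1,2] (-2*t + 2*exp(t) - 2) dt = -9 - 2*exp(-1) + 2*exp(2).

-9 - 2*exp(-1) + 2*exp(2)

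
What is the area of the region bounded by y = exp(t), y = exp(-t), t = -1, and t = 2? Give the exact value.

-4 + exp(-2) + exp(-1) + exp(1) + exp(2)

The difference (exp(t)) - (exp(-t)) = exp(t) - exp(-t) changes sign at t = 0 inside [-1, 2], so split the integral there.
∫[-1,0] (exp(t) - exp(-t)) dt = -exp(1) - exp(-1) + 2; the area of that piece is -2 + exp(-1) + exp(1).
∫[0,2] (exp(t) - exp(-t)) dt = -2 + exp(-2) + exp(2).
Total area = (-2 + exp(-1) + exp(1)) + (-2 + exp(-2) + exp(2)) = -4 + exp(-2) + exp(-1) + exp(1) + exp(2).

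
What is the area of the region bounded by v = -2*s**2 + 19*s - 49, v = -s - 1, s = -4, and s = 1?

1300/3

On [-4, 1], (-2*s**2 + 19*s - 49) - (-s - 1) = -2*s**2 + 20*s - 48 is ≤ 0 throughout, so the area is a single integral of |-2*s**2 + 20*s - 48|.
∫[-4,1] (-2*s**2 + 20*s - 48) ds = -1300/3; the area of that piece is 1300/3.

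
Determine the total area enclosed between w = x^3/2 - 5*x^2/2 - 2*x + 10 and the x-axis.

The curve meets the x-axis where x^3/2 - 5*x^2/2 - 2*x + 10 = 0, i.e. (x - 5)*(x - 2)*(x + 2)/2 = 0, at x = -2, 2, 5.
On [-2, 2] the curve lies above the axis; ∫[-2,2] (x^3/2 - 5*x^2/2 - 2*x + 10) dx = 80/3, giving area 80/3.
On [2, 5] the curve lies below the axis; ∫[2,5] (x^3/2 - 5*x^2/2 - 2*x + 10) dx = -99/8, giving area 99/8.
Total area = 80/3 + 99/8 = 937/24.

937/24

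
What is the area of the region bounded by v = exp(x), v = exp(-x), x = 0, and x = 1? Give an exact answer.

-2 + exp(-1) + exp(1)

On [0, 1], (exp(x)) - (exp(-x)) = exp(x) - exp(-x) is ≥ 0 throughout, so the area is a single integral of |exp(x) - exp(-x)|.
∫[0,1] (exp(x) - exp(-x)) dx = -2 + exp(-1) + exp(1).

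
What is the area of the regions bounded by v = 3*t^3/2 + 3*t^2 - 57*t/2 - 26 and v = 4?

2521/8

Set the curves equal: 3*t^3/2 + 3*t^2 - 57*t/2 - 26 = 4, so 3*t^3/2 + 3*t^2 - 57*t/2 - 30 = 0, which factors as 3*(t - 4)*(t + 1)*(t + 5)/2 = 0. The curves meet at t = -5, -1, 4.
On [-5, -1], v = 3*t^3/2 + 3*t^2 - 57*t/2 - 26 is on top; that piece has area ∫[-5,-1] (3*t^3/2 + 3*t^2 - 57*t/2 - 30) dt = 112.
On [-1, 4], v = 4 is on top; that piece has area ∫[-1,4] (-(3*t^3/2 + 3*t^2 - 57*t/2 - 30)) dt = 1625/8.
Total enclosed area = 112 + 1625/8 = 2521/8.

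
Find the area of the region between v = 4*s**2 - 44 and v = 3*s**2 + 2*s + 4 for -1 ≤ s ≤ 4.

700/3

On [-1, 4], (4*s**2 - 44) - (3*s**2 + 2*s + 4) = s**2 - 2*s - 48 is ≤ 0 throughout, so the area is a single integral of |s**2 - 2*s - 48|.
∫[-1,4] (s**2 - 2*s - 48) ds = -700/3; the area of that piece is 700/3.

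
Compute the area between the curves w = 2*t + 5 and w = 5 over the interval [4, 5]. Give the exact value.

On [4, 5], (2*t + 5) - (5) = 2*t is ≥ 0 throughout, so the area is a single integral of |2*t|.
∫[4,5] (2*t) dt = 9.

9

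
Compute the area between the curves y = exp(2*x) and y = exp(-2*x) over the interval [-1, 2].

-2 + exp(-4)/2 + exp(-2)/2 + exp(2)/2 + exp(4)/2

The difference (exp(2*x)) - (exp(-2*x)) = exp(2*x) - exp(-2*x) changes sign at x = 0 inside [-1, 2], so split the integral there.
∫[-1,0] (exp(2*x) - exp(-2*x)) dx = -exp(2)/2 - exp(-2)/2 + 1; the area of that piece is -1 + exp(-2)/2 + exp(2)/2.
∫[0,2] (exp(2*x) - exp(-2*x)) dx = -1 + exp(-4)/2 + exp(4)/2.
Total area = (-1 + exp(-2)/2 + exp(2)/2) + (-1 + exp(-4)/2 + exp(4)/2) = -2 + exp(-4)/2 + exp(-2)/2 + exp(2)/2 + exp(4)/2.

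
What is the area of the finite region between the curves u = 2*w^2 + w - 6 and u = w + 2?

64/3

Both boundary curves give u as a function of w, so integrate with respect to w. Setting them equal: 2*w^2 - 8 = 0, i.e. 2*(w - 2)*(w + 2) = 0, so they meet at w = -2, 2.
For w in [-2, 2], u = 2*w^2 + w - 6 is on the left; area = ∫[-2,2] (-(2*w^2 - 8)) dw = 64/3.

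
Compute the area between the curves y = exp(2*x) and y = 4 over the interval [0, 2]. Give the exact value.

The difference (exp(2*x)) - (4) = exp(2*x) - 4 changes sign at x = log(2) inside [0, 2], so split the integral there.
∫[0,log(2)] (exp(2*x) - 4) dx = 3/2 - log(16); the area of that piece is -3/2 + log(16).
∫[log(2),2] (exp(2*x) - 4) dx = -10 + 4*log(2) + exp(4)/2.
Total area = (-3/2 + log(16)) + (-10 + 4*log(2) + exp(4)/2) = -23/2 + 8*log(2) + exp(4)/2.

-23/2 + 8*log(2) + exp(4)/2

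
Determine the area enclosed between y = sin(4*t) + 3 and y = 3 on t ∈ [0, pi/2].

1

The difference (sin(4*t) + 3) - (3) = sin(4*t) changes sign at t = pi/4 inside [0, pi/2], so split the integral there.
∫[0,pi/4] (sin(4*t)) dt = 1/2.
∫[pi/4,pi/2] (sin(4*t)) dt = -1/2; the area of that piece is 1/2.
Total area = 1/2 + 1/2 = 1.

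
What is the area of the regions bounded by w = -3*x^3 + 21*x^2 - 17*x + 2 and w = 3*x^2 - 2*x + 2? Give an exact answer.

393/4

Set the curves equal: -3*x^3 + 21*x^2 - 17*x + 2 = 3*x^2 - 2*x + 2, so -3*x^3 + 18*x^2 - 15*x = 0, which factors as -3*x*(x - 5)*(x - 1) = 0. The curves meet at x = 0, 1, 5.
On [0, 1], w = 3*x^2 - 2*x + 2 is on top; that piece has area ∫[0,1] (-(-3*x^3 + 18*x^2 - 15*x)) dx = 9/4.
On [1, 5], w = -3*x^3 + 21*x^2 - 17*x + 2 is on top; that piece has area ∫[1,5] (-3*x^3 + 18*x^2 - 15*x) dx = 96.
Total enclosed area = 9/4 + 96 = 393/4.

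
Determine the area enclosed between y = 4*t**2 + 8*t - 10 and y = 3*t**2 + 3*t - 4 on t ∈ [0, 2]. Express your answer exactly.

The difference (4*t**2 + 8*t - 10) - (3*t**2 + 3*t - 4) = t**2 + 5*t - 6 changes sign at t = 1 inside [0, 2], so split the integral there.
∫[0,1] (t**2 + 5*t - 6) dt = -19/6; the area of that piece is 19/6.
∫[1,2] (t**2 + 5*t - 6) dt = 23/6.
Total area = 19/6 + 23/6 = 7.

7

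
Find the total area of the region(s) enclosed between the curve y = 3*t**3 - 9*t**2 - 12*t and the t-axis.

The curve meets the t-axis where 3*t**3 - 9*t**2 - 12*t = 0, i.e. 3*t*(t - 4)*(t + 1) = 0, at t = -1, 0, 4.
On [-1, 0] the curve lies above the axis; ∫[-1,0] (3*t**3 - 9*t**2 - 12*t) dt = 9/4, giving area 9/4.
On [0, 4] the curve lies below the axis; ∫[0,4] (3*t**3 - 9*t**2 - 12*t) dt = -96, giving area 96.
Total area = 9/4 + 96 = 393/4.

393/4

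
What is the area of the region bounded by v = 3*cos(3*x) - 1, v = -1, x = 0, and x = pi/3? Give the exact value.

The difference (3*cos(3*x) - 1) - (-1) = 3*cos(3*x) changes sign at x = pi/6 inside [0, pi/3], so split the integral there.
∫[0,pi/6] (3*cos(3*x)) dx = 1.
∫[pi/6,pi/3] (3*cos(3*x)) dx = -1; the area of that piece is 1.
Total area = 1 + 1 = 2.

2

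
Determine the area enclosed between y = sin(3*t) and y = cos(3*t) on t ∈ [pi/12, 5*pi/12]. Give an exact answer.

On [pi/12, 5*pi/12], (sin(3*t)) - (cos(3*t)) = sin(3*t) - cos(3*t) is ≥ 0 throughout, so the area is a single integral of |sin(3*t) - cos(3*t)|.
∫[pi/12,5*pi/12] (sin(3*t) - cos(3*t)) dt = 2*sqrt(2)/3.

2*sqrt(2)/3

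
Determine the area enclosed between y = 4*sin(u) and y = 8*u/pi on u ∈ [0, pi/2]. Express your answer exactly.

On [0, pi/2], (4*sin(u)) - (8*u/pi) = -8*u/pi + 4*sin(u) is ≥ 0 throughout, so the area is a single integral of |-8*u/pi + 4*sin(u)|.
∫[0,pi/2] (-8*u/pi + 4*sin(u)) du = 4 - pi.

4 - pi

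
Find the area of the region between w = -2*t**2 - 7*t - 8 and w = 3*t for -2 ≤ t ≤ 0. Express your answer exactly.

6

The difference (-2*t**2 - 7*t - 8) - (3*t) = -2*t**2 - 10*t - 8 changes sign at t = -1 inside [-2, 0], so split the integral there.
∫[-2,-1] (-2*t**2 - 10*t - 8) dt = 7/3.
∫[-1,0] (-2*t**2 - 10*t - 8) dt = -11/3; the area of that piece is 11/3.
Total area = 7/3 + 11/3 = 6.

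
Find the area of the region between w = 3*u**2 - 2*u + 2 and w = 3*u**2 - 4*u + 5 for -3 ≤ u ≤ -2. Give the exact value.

On [-3, -2], (3*u**2 - 2*u + 2) - (3*u**2 - 4*u + 5) = 2*u - 3 is ≤ 0 throughout, so the area is a single integral of |2*u - 3|.
∫[-3,-2] (2*u - 3) du = -8; the area of that piece is 8.

8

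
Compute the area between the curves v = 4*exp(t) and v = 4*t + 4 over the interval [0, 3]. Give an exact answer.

-34 + 4*exp(3)

On [0, 3], (4*exp(t)) - (4*t + 4) = -4*t + 4*exp(t) - 4 is ≥ 0 throughout, so the area is a single integral of |-4*t + 4*exp(t) - 4|.
∫[0,3] (-4*t + 4*exp(t) - 4) dt = -34 + 4*exp(3).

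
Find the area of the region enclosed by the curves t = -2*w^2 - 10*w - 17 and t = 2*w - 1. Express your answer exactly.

Both boundary curves give t as a function of w, so integrate with respect to w. Setting them equal: -2*w^2 - 12*w - 16 = 0, i.e. -2*(w + 2)*(w + 4) = 0, so they meet at w = -4, -2.
For w in [-4, -2], t = -2*w^2 - 10*w - 17 is on the right; area = ∫[-4,-2] (-2*w^2 - 12*w - 16) dw = 8/3.

8/3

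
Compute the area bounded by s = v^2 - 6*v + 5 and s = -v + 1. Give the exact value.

Both boundary curves give s as a function of v, so integrate with respect to v. Setting them equal: v^2 - 5*v + 4 = 0, i.e. (v - 4)*(v - 1) = 0, so they meet at v = 1, 4.
For v in [1, 4], s = v^2 - 6*v + 5 is on the left; area = ∫[1,4] (-(v^2 - 5*v + 4)) dv = 9/2.

9/2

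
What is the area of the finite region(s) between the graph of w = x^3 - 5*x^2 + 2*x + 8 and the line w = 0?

The curve meets the x-axis where x^3 - 5*x^2 + 2*x + 8 = 0, i.e. (x - 4)*(x - 2)*(x + 1) = 0, at x = -1, 2, 4.
On [-1, 2] the curve lies above the axis; ∫[-1,2] (x^3 - 5*x^2 + 2*x + 8) dx = 63/4, giving area 63/4.
On [2, 4] the curve lies below the axis; ∫[2,4] (x^3 - 5*x^2 + 2*x + 8) dx = -16/3, giving area 16/3.
Total area = 63/4 + 16/3 = 253/12.

253/12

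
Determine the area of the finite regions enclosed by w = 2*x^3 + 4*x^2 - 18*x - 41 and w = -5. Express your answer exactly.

443/3

Set the curves equal: 2*x^3 + 4*x^2 - 18*x - 41 = -5, so 2*x^3 + 4*x^2 - 18*x - 36 = 0, which factors as 2*(x - 3)*(x + 2)*(x + 3) = 0. The curves meet at x = -3, -2, 3.
On [-3, -2], w = 2*x^3 + 4*x^2 - 18*x - 41 is on top; that piece has area ∫[-3,-2] (2*x^3 + 4*x^2 - 18*x - 36) dx = 11/6.
On [-2, 3], w = -5 is on top; that piece has area ∫[-2,3] (-(2*x^3 + 4*x^2 - 18*x - 36)) dx = 875/6.
Total enclosed area = 11/6 + 875/6 = 443/3.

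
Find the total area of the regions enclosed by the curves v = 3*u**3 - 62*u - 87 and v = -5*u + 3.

1551/2

Set the curves equal: 3*u**3 - 62*u - 87 = -5*u + 3, so 3*u**3 - 57*u - 90 = 0, which factors as 3*(u - 5)*(u + 2)*(u + 3) = 0. The curves meet at u = -3, -2, 5.
On [-3, -2], v = 3*u**3 - 62*u - 87 is on top; that piece has area ∫[-3,-2] (3*u**3 - 57*u - 90) du = 15/4.
On [-2, 5], v = -5*u + 3 is on top; that piece has area ∫[-2,5] (-(3*u**3 - 57*u - 90)) du = 3087/4.
Total enclosed area = 15/4 + 3087/4 = 1551/2.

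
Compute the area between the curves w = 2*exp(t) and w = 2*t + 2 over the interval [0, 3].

-17 + 2*exp(3)

On [0, 3], (2*exp(t)) - (2*t + 2) = -2*t + 2*exp(t) - 2 is ≥ 0 throughout, so the area is a single integral of |-2*t + 2*exp(t) - 2|.
∫[0,3] (-2*t + 2*exp(t) - 2) dt = -17 + 2*exp(3).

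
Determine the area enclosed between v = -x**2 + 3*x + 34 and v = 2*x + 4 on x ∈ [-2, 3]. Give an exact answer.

On [-2, 3], (-x**2 + 3*x + 34) - (2*x + 4) = -x**2 + x + 30 is ≥ 0 throughout, so the area is a single integral of |-x**2 + x + 30|.
∫[-2,3] (-x**2 + x + 30) dx = 845/6.

845/6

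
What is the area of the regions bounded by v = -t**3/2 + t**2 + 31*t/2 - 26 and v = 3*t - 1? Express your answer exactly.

Set the curves equal: -t**3/2 + t**2 + 31*t/2 - 26 = 3*t - 1, so -t**3/2 + t**2 + 25*t/2 - 25 = 0, which factors as -(t - 5)*(t - 2)*(t + 5)/2 = 0. The curves meet at t = -5, 2, 5.
On [-5, 2], v = 3*t - 1 is on top; that piece has area ∫[-5,2] (-(-t**3/2 + t**2 + 25*t/2 - 25)) dt = 4459/24.
On [2, 5], v = -t**3/2 + t**2 + 31*t/2 - 26 is on top; that piece has area ∫[2,5] (-t**3/2 + t**2 + 25*t/2 - 25) dt = 153/8.
Total enclosed area = 4459/24 + 153/8 = 2459/12.

2459/12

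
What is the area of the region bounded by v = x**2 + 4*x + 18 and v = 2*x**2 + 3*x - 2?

Set the curves equal: x**2 + 4*x + 18 = 2*x**2 + 3*x - 2, so -x**2 + x + 20 = 0, which factors as -(x - 5)*(x + 4) = 0. The curves meet at x = -4, 5.
On [-4, 5], v = x**2 + 4*x + 18 is on top; that piece has area ∫[-4,5] (-x**2 + x + 20) dx = 243/2.

243/2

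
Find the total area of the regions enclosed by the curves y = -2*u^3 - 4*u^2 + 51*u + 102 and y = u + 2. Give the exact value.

Set the curves equal: -2*u^3 - 4*u^2 + 51*u + 102 = u + 2, so -2*u^3 - 4*u^2 + 50*u + 100 = 0, which factors as -2*(u - 5)*(u + 2)*(u + 5) = 0. The curves meet at u = -5, -2, 5.
On [-5, -2], y = u + 2 is on top; that piece has area ∫[-5,-2] (-(-2*u^3 - 4*u^2 + 50*u + 100)) du = 153/2.
On [-2, 5], y = -2*u^3 - 4*u^2 + 51*u + 102 is on top; that piece has area ∫[-2,5] (-2*u^3 - 4*u^2 + 50*u + 100) du = 4459/6.
Total enclosed area = 153/2 + 4459/6 = 2459/3.

2459/3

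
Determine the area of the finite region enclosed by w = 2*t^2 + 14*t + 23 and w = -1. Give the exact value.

1/3

Set the curves equal: 2*t^2 + 14*t + 23 = -1, so 2*t^2 + 14*t + 24 = 0, which factors as 2*(t + 3)*(t + 4) = 0. The curves meet at t = -4, -3.
On [-4, -3], w = -1 is on top; that piece has area ∫[-4,-3] (-(2*t^2 + 14*t + 24)) dt = 1/3.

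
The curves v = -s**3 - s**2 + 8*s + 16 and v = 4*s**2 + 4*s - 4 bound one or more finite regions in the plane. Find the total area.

Set the curves equal: -s**3 - s**2 + 8*s + 16 = 4*s**2 + 4*s - 4, so -s**3 - 5*s**2 + 4*s + 20 = 0, which factors as -(s - 2)*(s + 2)*(s + 5) = 0. The curves meet at s = -5, -2, 2.
On [-5, -2], v = 4*s**2 + 4*s - 4 is on top; that piece has area ∫[-5,-2] (-(-s**3 - 5*s**2 + 4*s + 20)) ds = 99/4.
On [-2, 2], v = -s**3 - s**2 + 8*s + 16 is on top; that piece has area ∫[-2,2] (-s**3 - 5*s**2 + 4*s + 20) ds = 160/3.
Total enclosed area = 99/4 + 160/3 = 937/12.

937/12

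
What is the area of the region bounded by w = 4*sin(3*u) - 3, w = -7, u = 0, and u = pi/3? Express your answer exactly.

8/3 + 4*pi/3

On [0, pi/3], (4*sin(3*u) - 3) - (-7) = 4*sin(3*u) + 4 is ≥ 0 throughout, so the area is a single integral of |4*sin(3*u) + 4|.
∫[0,pi/3] (4*sin(3*u) + 4) du = 8/3 + 4*pi/3.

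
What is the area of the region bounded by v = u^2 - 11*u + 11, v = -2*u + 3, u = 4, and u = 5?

On [4, 5], (u^2 - 11*u + 11) - (-2*u + 3) = u^2 - 9*u + 8 is ≤ 0 throughout, so the area is a single integral of |u^2 - 9*u + 8|.
∫[4,5] (u^2 - 9*u + 8) du = -73/6; the area of that piece is 73/6.

73/6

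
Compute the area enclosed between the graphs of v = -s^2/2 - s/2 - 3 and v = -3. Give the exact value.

Set the curves equal: -s^2/2 - s/2 - 3 = -3, so -s^2/2 - s/2 = 0, which factors as -s*(s + 1)/2 = 0. The curves meet at s = -1, 0.
On [-1, 0], v = -s^2/2 - s/2 - 3 is on top; that piece has area ∫[-1,0] (-s^2/2 - s/2) ds = 1/12.

1/12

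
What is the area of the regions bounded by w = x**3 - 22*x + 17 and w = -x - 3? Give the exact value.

Set the curves equal: x**3 - 22*x + 17 = -x - 3, so x**3 - 21*x + 20 = 0, which factors as (x - 4)*(x - 1)*(x + 5) = 0. The curves meet at x = -5, 1, 4.
On [-5, 1], w = x**3 - 22*x + 17 is on top; that piece has area ∫[-5,1] (x**3 - 21*x + 20) dx = 216.
On [1, 4], w = -x - 3 is on top; that piece has area ∫[1,4] (-(x**3 - 21*x + 20)) dx = 135/4.
Total enclosed area = 216 + 135/4 = 999/4.

999/4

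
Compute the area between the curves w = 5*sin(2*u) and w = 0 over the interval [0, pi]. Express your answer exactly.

The difference (5*sin(2*u)) - (0) = 5*sin(2*u) changes sign at u = pi/2 inside [0, pi], so split the integral there.
∫[0,pi/2] (5*sin(2*u)) du = 5.
∫[pi/2,pi] (5*sin(2*u)) du = -5; the area of that piece is 5.
Total area = 5 + 5 = 10.

10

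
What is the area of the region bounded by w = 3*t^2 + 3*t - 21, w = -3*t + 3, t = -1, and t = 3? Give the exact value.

The difference (3*t^2 + 3*t - 21) - (-3*t + 3) = 3*t^2 + 6*t - 24 changes sign at t = 2 inside [-1, 3], so split the integral there.
∫[-1,2] (3*t^2 + 6*t - 24) dt = -54; the area of that piece is 54.
∫[2,3] (3*t^2 + 6*t - 24) dt = 10.
Total area = 54 + 10 = 64.

64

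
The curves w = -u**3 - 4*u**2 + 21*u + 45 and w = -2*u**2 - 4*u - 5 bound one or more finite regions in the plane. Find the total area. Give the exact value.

Set the curves equal: -u**3 - 4*u**2 + 21*u + 45 = -2*u**2 - 4*u - 5, so -u**3 - 2*u**2 + 25*u + 50 = 0, which factors as -(u - 5)*(u + 2)*(u + 5) = 0. The curves meet at u = -5, -2, 5.
On [-5, -2], w = -2*u**2 - 4*u - 5 is on top; that piece has area ∫[-5,-2] (-(-u**3 - 2*u**2 + 25*u + 50)) du = 153/4.
On [-2, 5], w = -u**3 - 4*u**2 + 21*u + 45 is on top; that piece has area ∫[-2,5] (-u**3 - 2*u**2 + 25*u + 50) du = 4459/12.
Total enclosed area = 153/4 + 4459/12 = 2459/6.

2459/6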